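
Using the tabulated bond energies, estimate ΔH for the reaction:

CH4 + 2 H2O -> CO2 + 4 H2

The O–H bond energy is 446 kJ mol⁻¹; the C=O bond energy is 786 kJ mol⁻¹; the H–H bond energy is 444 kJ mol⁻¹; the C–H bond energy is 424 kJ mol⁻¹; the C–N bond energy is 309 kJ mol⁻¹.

ΔH ≈ +132 kJ

Bonds broken (reactants):
  C–H: 4 × 424 = 1696
  O–H: 4 × 446 = 1784
  Σ(broken) = 3480 kJ
Bonds formed (products):
  C=O: 2 × 786 = 1572
  H–H: 4 × 444 = 1776
  Σ(formed) = 3348 kJ
ΔH = Σ(broken) − Σ(formed) = 3480 − 3348 = +132 kJ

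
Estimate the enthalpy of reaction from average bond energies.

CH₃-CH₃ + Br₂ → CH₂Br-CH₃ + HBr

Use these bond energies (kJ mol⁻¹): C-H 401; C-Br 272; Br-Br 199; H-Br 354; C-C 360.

ΔH ≈ −26 kJ

Bonds broken (reactants):
  Br-Br: 1 × 199 = 199
  C-C: 1 × 360 = 360
  C-H: 6 × 401 = 2406
  Σ(broken) = 2965 kJ
Bonds formed (products):
  C-Br: 1 × 272 = 272
  C-C: 1 × 360 = 360
  C-H: 5 × 401 = 2005
  H-Br: 1 × 354 = 354
  Σ(formed) = 2991 kJ
ΔH = Σ(broken) − Σ(formed) = 2965 − 2991 = −26 kJ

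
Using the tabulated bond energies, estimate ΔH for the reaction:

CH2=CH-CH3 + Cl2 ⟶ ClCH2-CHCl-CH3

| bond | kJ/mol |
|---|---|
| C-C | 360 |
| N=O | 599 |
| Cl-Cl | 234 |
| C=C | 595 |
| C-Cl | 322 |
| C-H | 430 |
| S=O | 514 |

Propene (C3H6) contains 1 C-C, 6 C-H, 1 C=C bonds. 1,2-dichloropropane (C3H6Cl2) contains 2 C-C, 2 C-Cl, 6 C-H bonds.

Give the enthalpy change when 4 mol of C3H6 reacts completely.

ΔH = −700 kJ

Bonds broken (reactants):
  C-C: 1 × 360 = 360
  C-H: 6 × 430 = 2580
  C=C: 1 × 595 = 595
  Cl-Cl: 1 × 234 = 234
  Σ(broken) = 3769 kJ
Bonds formed (products):
  C-C: 2 × 360 = 720
  C-Cl: 2 × 322 = 644
  C-H: 6 × 430 = 2580
  Σ(formed) = 3944 kJ
ΔH = Σ(broken) − Σ(formed) = 3769 − 3944 = −175 kJ
For 4× the reaction as written: 4 × (−175) = −700 kJ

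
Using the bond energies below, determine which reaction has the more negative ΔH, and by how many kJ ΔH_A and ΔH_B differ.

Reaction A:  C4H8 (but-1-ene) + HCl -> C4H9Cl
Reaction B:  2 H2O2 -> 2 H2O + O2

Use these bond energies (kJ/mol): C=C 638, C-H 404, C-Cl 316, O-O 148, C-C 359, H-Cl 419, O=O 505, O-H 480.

Reaction B, by 187 kJ

Reaction A:
  Bonds broken (reactants):
    C-C: 2 × 359 = 718
    C-H: 8 × 404 = 3232
    C=C: 1 × 638 = 638
    H-Cl: 1 × 419 = 419
    Σ(broken) = 5007 kJ
  Bonds formed (products):
    C-C: 3 × 359 = 1077
    C-Cl: 1 × 316 = 316
    C-H: 9 × 404 = 3636
    Σ(formed) = 5029 kJ
  ΔH_A = 5007 − 5029 = −22 kJ
Reaction B:
  Bonds broken (reactants):
    O-H: 4 × 480 = 1920
    O-O: 2 × 148 = 296
    Σ(broken) = 2216 kJ
  Bonds formed (products):
    O-H: 4 × 480 = 1920
    O=O: 1 × 505 = 505
    Σ(formed) = 2425 kJ
  ΔH_B = 2216 − 2425 = −209 kJ
ΔH_A − ΔH_B = +187 kJ, so reaction B has the more negative ΔH; |ΔH_A − ΔH_B| = 187 kJ.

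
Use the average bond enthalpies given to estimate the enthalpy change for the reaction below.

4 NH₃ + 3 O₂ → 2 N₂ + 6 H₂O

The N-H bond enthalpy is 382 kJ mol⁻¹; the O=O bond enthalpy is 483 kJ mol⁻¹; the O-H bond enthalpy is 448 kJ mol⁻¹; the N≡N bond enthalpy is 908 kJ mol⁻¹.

Bonds broken (reactants):
  N-H: 12 × 382 = 4584
  O=O: 3 × 483 = 1449
  Σ(broken) = 6033 kJ
Bonds formed (products):
  N≡N: 2 × 908 = 1816
  O-H: 12 × 448 = 5376
  Σ(formed) = 7192 kJ
ΔH = Σ(broken) − Σ(formed) = 6033 − 7192 = −1159 kJ

ΔH ≈ −1159 kJ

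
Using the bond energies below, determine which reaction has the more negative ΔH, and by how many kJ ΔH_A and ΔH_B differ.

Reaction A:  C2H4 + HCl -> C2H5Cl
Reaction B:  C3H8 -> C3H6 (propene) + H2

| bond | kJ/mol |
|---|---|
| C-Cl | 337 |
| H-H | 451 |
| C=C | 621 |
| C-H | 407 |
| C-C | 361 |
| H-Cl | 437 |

Reaction A:
  Bonds broken (reactants):
    C-H: 4 × 407 = 1628
    C=C: 1 × 621 = 621
    H-Cl: 1 × 437 = 437
    Σ(broken) = 2686 kJ
  Bonds formed (products):
    C-C: 1 × 361 = 361
    C-Cl: 1 × 337 = 337
    C-H: 5 × 407 = 2035
    Σ(formed) = 2733 kJ
  ΔH_A = 2686 − 2733 = −47 kJ
Reaction B:
  Bonds broken (reactants):
    C-C: 2 × 361 = 722
    C-H: 8 × 407 = 3256
    Σ(broken) = 3978 kJ
  Bonds formed (products):
    C-C: 1 × 361 = 361
    C-H: 6 × 407 = 2442
    C=C: 1 × 621 = 621
    H-H: 1 × 451 = 451
    Σ(formed) = 3875 kJ
  ΔH_B = 3978 − 3875 = +103 kJ
ΔH_A − ΔH_B = −150 kJ, so reaction A has the more negative ΔH; |ΔH_A − ΔH_B| = 150 kJ.

Reaction A, by 150 kJ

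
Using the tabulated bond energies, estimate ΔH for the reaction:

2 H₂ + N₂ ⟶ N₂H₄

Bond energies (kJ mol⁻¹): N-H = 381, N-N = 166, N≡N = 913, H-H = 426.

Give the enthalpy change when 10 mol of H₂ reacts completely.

Bonds broken (reactants):
  H-H: 2 × 426 = 852
  N≡N: 1 × 913 = 913
  Σ(broken) = 1765 kJ
Bonds formed (products):
  N-H: 4 × 381 = 1524
  N-N: 1 × 166 = 166
  Σ(formed) = 1690 kJ
ΔH = Σ(broken) − Σ(formed) = 1765 − 1690 = +75 kJ
For 5× the reaction as written: 5 × (+75) = +375 kJ

ΔH = +375 kJ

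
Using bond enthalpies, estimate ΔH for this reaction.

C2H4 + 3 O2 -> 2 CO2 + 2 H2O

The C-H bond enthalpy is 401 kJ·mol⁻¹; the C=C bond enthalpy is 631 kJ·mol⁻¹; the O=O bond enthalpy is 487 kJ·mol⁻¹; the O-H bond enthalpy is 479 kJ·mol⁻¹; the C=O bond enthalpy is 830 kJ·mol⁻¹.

Bonds broken (reactants):
  C-H: 4 × 401 = 1604
  C=C: 1 × 631 = 631
  O=O: 3 × 487 = 1461
  Σ(broken) = 3696 kJ
Bonds formed (products):
  C=O: 4 × 830 = 3320
  O-H: 4 × 479 = 1916
  Σ(formed) = 5236 kJ
ΔH = Σ(broken) − Σ(formed) = 3696 − 5236 = −1540 kJ

ΔH ≈ −1540 kJ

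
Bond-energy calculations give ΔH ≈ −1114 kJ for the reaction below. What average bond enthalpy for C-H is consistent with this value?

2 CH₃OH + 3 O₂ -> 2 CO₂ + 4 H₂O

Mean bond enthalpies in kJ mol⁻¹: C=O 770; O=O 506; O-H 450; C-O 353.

Let D be the C-H bond energy.
Σ(broken) = 6×D + 2×353 + 2×450 + 3×506 = 3124 + 6D
Σ(formed) = 4×770 + 8×450 = 6680
ΔH = Σ(broken) − Σ(formed) = (3124 + 6D) − (6680) = −3556 + 6D
Setting this equal to −1114 kJ gives 6D = 2442, so D = 407 kJ/mol.

D(C-H) ≈ 407 kJ/mol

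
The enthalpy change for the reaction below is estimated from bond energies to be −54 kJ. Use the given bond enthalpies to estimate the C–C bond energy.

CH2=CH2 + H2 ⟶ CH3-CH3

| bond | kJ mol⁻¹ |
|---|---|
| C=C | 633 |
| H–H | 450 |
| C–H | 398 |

Let D be the C–C bond energy.
Σ(broken) = 4×398 + 1×633 + 1×450 = 2675
Σ(formed) = 1×D + 6×398 = 2388 + D
ΔH = Σ(broken) − Σ(formed) = (2675) − (2388 + D) = +287 − D
Setting this equal to −54 kJ gives D = 341 kJ/mol.

D(C–C) ≈ 341 kJ/mol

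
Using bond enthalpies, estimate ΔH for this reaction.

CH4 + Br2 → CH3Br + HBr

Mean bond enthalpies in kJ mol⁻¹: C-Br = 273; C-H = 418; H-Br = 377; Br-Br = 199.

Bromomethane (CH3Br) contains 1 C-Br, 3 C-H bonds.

ΔH ≈ −33 kJ

Bonds broken (reactants):
  Br-Br: 1 × 199 = 199
  C-H: 4 × 418 = 1672
  Σ(broken) = 1871 kJ
Bonds formed (products):
  C-Br: 1 × 273 = 273
  C-H: 3 × 418 = 1254
  H-Br: 1 × 377 = 377
  Σ(formed) = 1904 kJ
ΔH = Σ(broken) − Σ(formed) = 1871 − 1904 = −33 kJ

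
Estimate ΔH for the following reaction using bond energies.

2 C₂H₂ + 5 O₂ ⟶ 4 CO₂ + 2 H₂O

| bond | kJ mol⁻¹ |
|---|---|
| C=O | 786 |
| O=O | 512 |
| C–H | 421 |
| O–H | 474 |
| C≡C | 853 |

Bonds broken (reactants):
  C≡C: 2 × 853 = 1706
  C–H: 4 × 421 = 1684
  O=O: 5 × 512 = 2560
  Σ(broken) = 5950 kJ
Bonds formed (products):
  C=O: 8 × 786 = 6288
  O–H: 4 × 474 = 1896
  Σ(formed) = 8184 kJ
ΔH = Σ(broken) − Σ(formed) = 5950 − 8184 = −2234 kJ

ΔH ≈ −2234 kJ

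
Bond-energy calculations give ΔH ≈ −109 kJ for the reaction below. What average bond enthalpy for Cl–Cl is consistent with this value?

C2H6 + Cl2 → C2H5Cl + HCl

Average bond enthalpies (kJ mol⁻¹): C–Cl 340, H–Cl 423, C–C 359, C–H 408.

D(Cl–Cl) ≈ 246 kJ/mol

Let D be the Cl–Cl bond energy.
Σ(broken) = 1×359 + 6×408 + 1×D = 2807 + D
Σ(formed) = 1×359 + 1×340 + 5×408 + 1×423 = 3162
ΔH = Σ(broken) − Σ(formed) = (2807 + D) − (3162) = −355 + D
Setting this equal to −109 kJ gives D = 246 kJ/mol.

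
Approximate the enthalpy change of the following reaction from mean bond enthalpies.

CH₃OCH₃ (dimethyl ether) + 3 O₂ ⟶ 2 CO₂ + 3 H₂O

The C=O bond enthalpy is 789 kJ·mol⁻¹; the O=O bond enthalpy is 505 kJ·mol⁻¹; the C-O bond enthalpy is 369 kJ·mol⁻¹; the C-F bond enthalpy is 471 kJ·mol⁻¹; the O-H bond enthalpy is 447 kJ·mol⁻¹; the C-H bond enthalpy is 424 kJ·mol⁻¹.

Bonds broken (reactants):
  C-H: 6 × 424 = 2544
  C-O: 2 × 369 = 738
  O=O: 3 × 505 = 1515
  Σ(broken) = 4797 kJ
Bonds formed (products):
  C=O: 4 × 789 = 3156
  O-H: 6 × 447 = 2682
  Σ(formed) = 5838 kJ
ΔH = Σ(broken) − Σ(formed) = 4797 − 5838 = −1041 kJ

ΔH ≈ −1041 kJ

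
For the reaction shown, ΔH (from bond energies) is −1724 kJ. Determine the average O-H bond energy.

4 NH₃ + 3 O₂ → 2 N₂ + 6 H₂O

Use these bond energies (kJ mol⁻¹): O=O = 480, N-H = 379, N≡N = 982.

D(O-H) ≈ 479 kJ/mol

Let D be the O-H bond energy.
Σ(broken) = 12×379 + 3×480 = 5988
Σ(formed) = 2×982 + 12×D = 1964 + 12D
ΔH = Σ(broken) − Σ(formed) = (5988) − (1964 + 12D) = +4024 − 12D
Setting this equal to −1724 kJ gives 12D = 5748, so D = 479 kJ/mol.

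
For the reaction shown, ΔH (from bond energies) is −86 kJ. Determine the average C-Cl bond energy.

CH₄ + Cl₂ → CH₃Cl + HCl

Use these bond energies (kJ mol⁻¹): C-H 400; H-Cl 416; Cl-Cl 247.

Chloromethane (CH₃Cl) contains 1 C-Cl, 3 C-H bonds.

D(C-Cl) ≈ 317 kJ/mol

Let D be the C-Cl bond energy.
Σ(broken) = 4×400 + 1×247 = 1847
Σ(formed) = 1×D + 3×400 + 1×416 = 1616 + D
ΔH = Σ(broken) − Σ(formed) = (1847) − (1616 + D) = +231 − D
Setting this equal to −86 kJ gives D = 317 kJ/mol.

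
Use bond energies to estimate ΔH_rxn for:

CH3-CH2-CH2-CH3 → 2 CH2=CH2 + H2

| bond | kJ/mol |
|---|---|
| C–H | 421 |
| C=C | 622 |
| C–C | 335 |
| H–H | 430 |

ΔH ≈ +173 kJ

Bonds broken (reactants):
  C–C: 3 × 335 = 1005
  C–H: 10 × 421 = 4210
  Σ(broken) = 5215 kJ
Bonds formed (products):
  C–H: 8 × 421 = 3368
  C=C: 2 × 622 = 1244
  H–H: 1 × 430 = 430
  Σ(formed) = 5042 kJ
ΔH = Σ(broken) − Σ(formed) = 5215 − 5042 = +173 kJ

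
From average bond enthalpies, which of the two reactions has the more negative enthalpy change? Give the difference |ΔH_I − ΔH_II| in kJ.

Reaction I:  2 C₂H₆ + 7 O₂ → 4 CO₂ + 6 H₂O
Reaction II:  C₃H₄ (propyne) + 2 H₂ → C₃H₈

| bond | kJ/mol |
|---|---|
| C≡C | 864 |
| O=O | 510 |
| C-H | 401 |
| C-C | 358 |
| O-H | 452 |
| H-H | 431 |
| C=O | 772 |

Reaction I, by 2266 kJ

Reaction I:
  Bonds broken (reactants):
    C-C: 2 × 358 = 716
    C-H: 12 × 401 = 4812
    O=O: 7 × 510 = 3570
    Σ(broken) = 9098 kJ
  Bonds formed (products):
    C=O: 8 × 772 = 6176
    O-H: 12 × 452 = 5424
    Σ(formed) = 11600 kJ
  ΔH_I = 9098 − 11600 = −2502 kJ
Reaction II:
  Bonds broken (reactants):
    C≡C: 1 × 864 = 864
    C-C: 1 × 358 = 358
    C-H: 4 × 401 = 1604
    H-H: 2 × 431 = 862
    Σ(broken) = 3688 kJ
  Bonds formed (products):
    C-C: 2 × 358 = 716
    C-H: 8 × 401 = 3208
    Σ(formed) = 3924 kJ
  ΔH_II = 3688 − 3924 = −236 kJ
ΔH_I − ΔH_II = −2266 kJ, so reaction I has the more negative ΔH; |ΔH_I − ΔH_II| = 2266 kJ.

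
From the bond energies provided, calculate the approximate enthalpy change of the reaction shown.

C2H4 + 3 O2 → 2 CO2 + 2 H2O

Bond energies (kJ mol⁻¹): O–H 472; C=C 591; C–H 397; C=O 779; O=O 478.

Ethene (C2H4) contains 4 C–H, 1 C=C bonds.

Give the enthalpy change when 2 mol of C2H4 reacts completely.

ΔH = −2782 kJ

Bonds broken (reactants):
  C–H: 4 × 397 = 1588
  C=C: 1 × 591 = 591
  O=O: 3 × 478 = 1434
  Σ(broken) = 3613 kJ
Bonds formed (products):
  C=O: 4 × 779 = 3116
  O–H: 4 × 472 = 1888
  Σ(formed) = 5004 kJ
ΔH = Σ(broken) − Σ(formed) = 3613 − 5004 = −1391 kJ
For 2× the reaction as written: 2 × (−1391) = −2782 kJ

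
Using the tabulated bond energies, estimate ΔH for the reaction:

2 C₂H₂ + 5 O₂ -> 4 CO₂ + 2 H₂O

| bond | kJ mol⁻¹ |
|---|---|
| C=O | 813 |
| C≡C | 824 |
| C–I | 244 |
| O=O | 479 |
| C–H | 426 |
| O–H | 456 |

Bonds broken (reactants):
  C≡C: 2 × 824 = 1648
  C–H: 4 × 426 = 1704
  O=O: 5 × 479 = 2395
  Σ(broken) = 5747 kJ
Bonds formed (products):
  C=O: 8 × 813 = 6504
  O–H: 4 × 456 = 1824
  Σ(formed) = 8328 kJ
ΔH = Σ(broken) − Σ(formed) = 5747 − 8328 = −2581 kJ

ΔH ≈ −2581 kJ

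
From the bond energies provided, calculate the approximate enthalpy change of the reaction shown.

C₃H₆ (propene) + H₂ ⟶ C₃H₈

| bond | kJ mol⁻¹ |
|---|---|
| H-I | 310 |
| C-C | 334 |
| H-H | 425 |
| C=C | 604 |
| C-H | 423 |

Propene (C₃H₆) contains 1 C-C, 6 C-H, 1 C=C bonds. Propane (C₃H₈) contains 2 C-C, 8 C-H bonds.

ΔH ≈ −151 kJ

Bonds broken (reactants):
  C-C: 1 × 334 = 334
  C-H: 6 × 423 = 2538
  C=C: 1 × 604 = 604
  H-H: 1 × 425 = 425
  Σ(broken) = 3901 kJ
Bonds formed (products):
  C-C: 2 × 334 = 668
  C-H: 8 × 423 = 3384
  Σ(formed) = 4052 kJ
ΔH = Σ(broken) − Σ(formed) = 3901 − 4052 = −151 kJ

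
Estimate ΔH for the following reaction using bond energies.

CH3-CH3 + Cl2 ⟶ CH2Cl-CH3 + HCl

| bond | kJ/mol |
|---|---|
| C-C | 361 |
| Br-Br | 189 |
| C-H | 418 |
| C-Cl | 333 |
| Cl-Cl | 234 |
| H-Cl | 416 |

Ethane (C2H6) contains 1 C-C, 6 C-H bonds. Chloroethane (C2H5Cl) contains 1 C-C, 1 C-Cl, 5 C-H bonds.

ΔH ≈ −97 kJ

Bonds broken (reactants):
  C-C: 1 × 361 = 361
  C-H: 6 × 418 = 2508
  Cl-Cl: 1 × 234 = 234
  Σ(broken) = 3103 kJ
Bonds formed (products):
  C-C: 1 × 361 = 361
  C-Cl: 1 × 333 = 333
  C-H: 5 × 418 = 2090
  H-Cl: 1 × 416 = 416
  Σ(formed) = 3200 kJ
ΔH = Σ(broken) − Σ(formed) = 3103 − 3200 = −97 kJ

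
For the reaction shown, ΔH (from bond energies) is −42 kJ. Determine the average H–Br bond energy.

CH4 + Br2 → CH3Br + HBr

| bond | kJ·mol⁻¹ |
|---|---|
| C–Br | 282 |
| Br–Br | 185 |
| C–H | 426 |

Let D be the H–Br bond energy.
Σ(broken) = 1×185 + 4×426 = 1889
Σ(formed) = 1×282 + 3×426 + 1×D = 1560 + D
ΔH = Σ(broken) − Σ(formed) = (1889) − (1560 + D) = +329 − D
Setting this equal to −42 kJ gives D = 371 kJ/mol.

D(H–Br) ≈ 371 kJ/mol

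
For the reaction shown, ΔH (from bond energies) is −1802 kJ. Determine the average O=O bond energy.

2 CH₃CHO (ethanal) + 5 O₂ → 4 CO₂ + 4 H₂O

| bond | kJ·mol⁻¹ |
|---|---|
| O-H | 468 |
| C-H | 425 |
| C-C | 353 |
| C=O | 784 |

D(O=O) ≈ 508 kJ/mol

Let D be the O=O bond energy.
Σ(broken) = 2×353 + 8×425 + 2×784 + 5×D = 5674 + 5D
Σ(formed) = 8×784 + 8×468 = 10016
ΔH = Σ(broken) − Σ(formed) = (5674 + 5D) − (10016) = −4342 + 5D
Setting this equal to −1802 kJ gives 5D = 2540, so D = 508 kJ/mol.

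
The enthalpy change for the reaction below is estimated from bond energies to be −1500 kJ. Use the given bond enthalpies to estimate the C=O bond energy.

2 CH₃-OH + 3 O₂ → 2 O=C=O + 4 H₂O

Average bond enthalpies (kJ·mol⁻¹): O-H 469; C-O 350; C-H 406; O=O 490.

Let D be the C=O bond energy.
Σ(broken) = 6×406 + 2×350 + 2×469 + 3×490 = 5544
Σ(formed) = 4×D + 8×469 = 3752 + 4D
ΔH = Σ(broken) − Σ(formed) = (5544) − (3752 + 4D) = +1792 − 4D
Setting this equal to −1500 kJ gives 4D = 3292, so D = 823 kJ/mol.

D(C=O) ≈ 823 kJ/mol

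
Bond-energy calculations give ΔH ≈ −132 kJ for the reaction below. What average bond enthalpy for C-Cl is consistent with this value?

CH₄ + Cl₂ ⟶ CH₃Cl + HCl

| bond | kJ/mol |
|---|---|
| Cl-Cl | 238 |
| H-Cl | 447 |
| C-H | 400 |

D(C-Cl) ≈ 323 kJ/mol

Let D be the C-Cl bond energy.
Σ(broken) = 4×400 + 1×238 = 1838
Σ(formed) = 1×D + 3×400 + 1×447 = 1647 + D
ΔH = Σ(broken) − Σ(formed) = (1838) − (1647 + D) = +191 − D
Setting this equal to −132 kJ gives D = 323 kJ/mol.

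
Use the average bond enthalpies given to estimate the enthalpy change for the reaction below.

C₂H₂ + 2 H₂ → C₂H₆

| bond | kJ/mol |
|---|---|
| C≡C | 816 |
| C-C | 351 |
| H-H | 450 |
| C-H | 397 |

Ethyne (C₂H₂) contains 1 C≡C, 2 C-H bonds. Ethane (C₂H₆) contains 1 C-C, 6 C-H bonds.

Bonds broken (reactants):
  C≡C: 1 × 816 = 816
  C-H: 2 × 397 = 794
  H-H: 2 × 450 = 900
  Σ(broken) = 2510 kJ
Bonds formed (products):
  C-C: 1 × 351 = 351
  C-H: 6 × 397 = 2382
  Σ(formed) = 2733 kJ
ΔH = Σ(broken) − Σ(formed) = 2510 − 2733 = −223 kJ

ΔH ≈ −223 kJ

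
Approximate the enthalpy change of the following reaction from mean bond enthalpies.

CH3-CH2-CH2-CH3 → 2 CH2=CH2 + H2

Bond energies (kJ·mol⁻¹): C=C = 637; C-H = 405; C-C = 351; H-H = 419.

Bonds broken (reactants):
  C-C: 3 × 351 = 1053
  C-H: 10 × 405 = 4050
  Σ(broken) = 5103 kJ
Bonds formed (products):
  C-H: 8 × 405 = 3240
  C=C: 2 × 637 = 1274
  H-H: 1 × 419 = 419
  Σ(formed) = 4933 kJ
ΔH = Σ(broken) − Σ(formed) = 5103 − 4933 = +170 kJ

ΔH ≈ +170 kJ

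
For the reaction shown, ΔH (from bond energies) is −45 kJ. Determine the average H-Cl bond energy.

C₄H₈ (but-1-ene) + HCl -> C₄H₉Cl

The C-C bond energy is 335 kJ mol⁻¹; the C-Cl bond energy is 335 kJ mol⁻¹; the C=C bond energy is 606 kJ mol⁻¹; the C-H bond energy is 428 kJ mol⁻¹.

Let D be the H-Cl bond energy.
Σ(broken) = 2×335 + 8×428 + 1×606 + 1×D = 4700 + D
Σ(formed) = 3×335 + 1×335 + 9×428 = 5192
ΔH = Σ(broken) − Σ(formed) = (4700 + D) − (5192) = −492 + D
Setting this equal to −45 kJ gives D = 447 kJ/mol.

D(H-Cl) ≈ 447 kJ/mol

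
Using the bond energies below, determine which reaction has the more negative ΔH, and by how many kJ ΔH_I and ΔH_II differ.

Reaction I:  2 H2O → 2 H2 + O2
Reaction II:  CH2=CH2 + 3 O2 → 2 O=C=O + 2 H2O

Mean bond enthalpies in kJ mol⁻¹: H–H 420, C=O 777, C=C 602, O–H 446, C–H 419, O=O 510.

Reaction II, by 1518 kJ

Reaction I:
  Bonds broken (reactants):
    O–H: 4 × 446 = 1784
    Σ(broken) = 1784 kJ
  Bonds formed (products):
    H–H: 2 × 420 = 840
    O=O: 1 × 510 = 510
    Σ(formed) = 1350 kJ
  ΔH_I = 1784 − 1350 = +434 kJ
Reaction II:
  Bonds broken (reactants):
    C–H: 4 × 419 = 1676
    C=C: 1 × 602 = 602
    O=O: 3 × 510 = 1530
    Σ(broken) = 3808 kJ
  Bonds formed (products):
    C=O: 4 × 777 = 3108
    O–H: 4 × 446 = 1784
    Σ(formed) = 4892 kJ
  ΔH_II = 3808 − 4892 = −1084 kJ
ΔH_I − ΔH_II = +1518 kJ, so reaction II has the more negative ΔH; |ΔH_I − ΔH_II| = 1518 kJ.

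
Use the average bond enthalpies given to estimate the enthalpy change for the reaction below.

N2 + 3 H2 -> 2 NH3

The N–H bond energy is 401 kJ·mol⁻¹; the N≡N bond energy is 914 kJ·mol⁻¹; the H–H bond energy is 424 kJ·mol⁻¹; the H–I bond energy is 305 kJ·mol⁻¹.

ΔH ≈ −220 kJ

Bonds broken (reactants):
  H–H: 3 × 424 = 1272
  N≡N: 1 × 914 = 914
  Σ(broken) = 2186 kJ
Bonds formed (products):
  N–H: 6 × 401 = 2406
  Σ(formed) = 2406 kJ
ΔH = Σ(broken) − Σ(formed) = 2186 − 2406 = −220 kJ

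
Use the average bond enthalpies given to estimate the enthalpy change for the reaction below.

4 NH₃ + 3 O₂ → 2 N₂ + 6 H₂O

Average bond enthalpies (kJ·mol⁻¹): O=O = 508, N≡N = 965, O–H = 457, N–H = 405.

Bonds broken (reactants):
  N–H: 12 × 405 = 4860
  O=O: 3 × 508 = 1524
  Σ(broken) = 6384 kJ
Bonds formed (products):
  N≡N: 2 × 965 = 1930
  O–H: 12 × 457 = 5484
  Σ(formed) = 7414 kJ
ΔH = Σ(broken) − Σ(formed) = 6384 − 7414 = −1030 kJ

ΔH ≈ −1030 kJ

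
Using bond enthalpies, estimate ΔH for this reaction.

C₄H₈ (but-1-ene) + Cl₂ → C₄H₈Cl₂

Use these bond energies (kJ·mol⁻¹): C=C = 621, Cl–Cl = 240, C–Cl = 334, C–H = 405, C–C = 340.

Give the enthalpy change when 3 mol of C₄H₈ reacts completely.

Bonds broken (reactants):
  C–C: 2 × 340 = 680
  C–H: 8 × 405 = 3240
  C=C: 1 × 621 = 621
  Cl–Cl: 1 × 240 = 240
  Σ(broken) = 4781 kJ
Bonds formed (products):
  C–C: 3 × 340 = 1020
  C–Cl: 2 × 334 = 668
  C–H: 8 × 405 = 3240
  Σ(formed) = 4928 kJ
ΔH = Σ(broken) − Σ(formed) = 4781 − 4928 = −147 kJ
For 3× the reaction as written: 3 × (−147) = −441 kJ

ΔH = −441 kJ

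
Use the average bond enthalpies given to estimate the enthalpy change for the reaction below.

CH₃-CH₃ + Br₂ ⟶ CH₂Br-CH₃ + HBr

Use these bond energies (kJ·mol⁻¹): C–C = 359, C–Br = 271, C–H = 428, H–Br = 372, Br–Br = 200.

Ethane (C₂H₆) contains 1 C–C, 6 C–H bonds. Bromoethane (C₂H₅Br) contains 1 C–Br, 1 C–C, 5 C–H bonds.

ΔH ≈ −15 kJ

Bonds broken (reactants):
  Br–Br: 1 × 200 = 200
  C–C: 1 × 359 = 359
  C–H: 6 × 428 = 2568
  Σ(broken) = 3127 kJ
Bonds formed (products):
  C–Br: 1 × 271 = 271
  C–C: 1 × 359 = 359
  C–H: 5 × 428 = 2140
  H–Br: 1 × 372 = 372
  Σ(formed) = 3142 kJ
ΔH = Σ(broken) − Σ(formed) = 3127 − 3142 = −15 kJ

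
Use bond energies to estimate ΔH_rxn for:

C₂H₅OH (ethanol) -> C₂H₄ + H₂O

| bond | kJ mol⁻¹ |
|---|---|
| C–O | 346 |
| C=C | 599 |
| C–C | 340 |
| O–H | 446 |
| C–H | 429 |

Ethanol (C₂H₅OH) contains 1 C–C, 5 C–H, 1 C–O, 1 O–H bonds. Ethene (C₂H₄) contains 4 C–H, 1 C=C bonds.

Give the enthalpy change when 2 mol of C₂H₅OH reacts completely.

ΔH = +140 kJ

Bonds broken (reactants):
  C–C: 1 × 340 = 340
  C–H: 5 × 429 = 2145
  C–O: 1 × 346 = 346
  O–H: 1 × 446 = 446
  Σ(broken) = 3277 kJ
Bonds formed (products):
  C–H: 4 × 429 = 1716
  C=C: 1 × 599 = 599
  O–H: 2 × 446 = 892
  Σ(formed) = 3207 kJ
ΔH = Σ(broken) − Σ(formed) = 3277 − 3207 = +70 kJ
For 2× the reaction as written: 2 × (+70) = +140 kJ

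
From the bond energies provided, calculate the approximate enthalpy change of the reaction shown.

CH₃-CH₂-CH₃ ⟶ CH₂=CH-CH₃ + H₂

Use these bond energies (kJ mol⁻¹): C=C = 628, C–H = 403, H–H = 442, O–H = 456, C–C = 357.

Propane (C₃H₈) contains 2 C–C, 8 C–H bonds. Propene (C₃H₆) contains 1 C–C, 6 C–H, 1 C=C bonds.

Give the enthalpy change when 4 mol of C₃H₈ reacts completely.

Bonds broken (reactants):
  C–C: 2 × 357 = 714
  C–H: 8 × 403 = 3224
  Σ(broken) = 3938 kJ
Bonds formed (products):
  C–C: 1 × 357 = 357
  C–H: 6 × 403 = 2418
  C=C: 1 × 628 = 628
  H–H: 1 × 442 = 442
  Σ(formed) = 3845 kJ
ΔH = Σ(broken) − Σ(formed) = 3938 − 3845 = +93 kJ
For 4× the reaction as written: 4 × (+93) = +372 kJ

ΔH = +372 kJ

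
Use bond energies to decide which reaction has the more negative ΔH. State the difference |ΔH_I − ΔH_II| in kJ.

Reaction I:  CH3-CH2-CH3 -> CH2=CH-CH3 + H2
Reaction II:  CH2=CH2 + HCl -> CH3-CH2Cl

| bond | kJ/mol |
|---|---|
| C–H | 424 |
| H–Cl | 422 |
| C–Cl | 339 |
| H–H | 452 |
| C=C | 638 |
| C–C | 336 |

Reaction I:
  Bonds broken (reactants):
    C–C: 2 × 336 = 672
    C–H: 8 × 424 = 3392
    Σ(broken) = 4064 kJ
  Bonds formed (products):
    C–C: 1 × 336 = 336
    C–H: 6 × 424 = 2544
    C=C: 1 × 638 = 638
    H–H: 1 × 452 = 452
    Σ(formed) = 3970 kJ
  ΔH_I = 4064 − 3970 = +94 kJ
Reaction II:
  Bonds broken (reactants):
    C–H: 4 × 424 = 1696
    C=C: 1 × 638 = 638
    H–Cl: 1 × 422 = 422
    Σ(broken) = 2756 kJ
  Bonds formed (products):
    C–C: 1 × 336 = 336
    C–Cl: 1 × 339 = 339
    C–H: 5 × 424 = 2120
    Σ(formed) = 2795 kJ
  ΔH_II = 2756 − 2795 = −39 kJ
ΔH_I − ΔH_II = +133 kJ, so reaction II has the more negative ΔH; |ΔH_I − ΔH_II| = 133 kJ.

Reaction II, by 133 kJ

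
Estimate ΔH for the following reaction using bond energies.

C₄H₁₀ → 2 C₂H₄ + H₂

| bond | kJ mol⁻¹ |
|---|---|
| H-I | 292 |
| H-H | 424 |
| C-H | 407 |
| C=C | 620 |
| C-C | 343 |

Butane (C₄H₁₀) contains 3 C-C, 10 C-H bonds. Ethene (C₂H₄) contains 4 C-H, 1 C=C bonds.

Bonds broken (reactants):
  C-C: 3 × 343 = 1029
  C-H: 10 × 407 = 4070
  Σ(broken) = 5099 kJ
Bonds formed (products):
  C-H: 8 × 407 = 3256
  C=C: 2 × 620 = 1240
  H-H: 1 × 424 = 424
  Σ(formed) = 4920 kJ
ΔH = Σ(broken) − Σ(formed) = 5099 − 4920 = +179 kJ

ΔH ≈ +179 kJ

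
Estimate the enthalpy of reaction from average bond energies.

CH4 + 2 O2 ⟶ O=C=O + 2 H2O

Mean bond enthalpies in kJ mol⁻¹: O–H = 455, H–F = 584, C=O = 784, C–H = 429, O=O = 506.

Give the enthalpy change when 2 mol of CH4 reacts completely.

ΔH = −1320 kJ

Bonds broken (reactants):
  C–H: 4 × 429 = 1716
  O=O: 2 × 506 = 1012
  Σ(broken) = 2728 kJ
Bonds formed (products):
  C=O: 2 × 784 = 1568
  O–H: 4 × 455 = 1820
  Σ(formed) = 3388 kJ
ΔH = Σ(broken) − Σ(formed) = 2728 − 3388 = −660 kJ
For 2× the reaction as written: 2 × (−660) = −1320 kJ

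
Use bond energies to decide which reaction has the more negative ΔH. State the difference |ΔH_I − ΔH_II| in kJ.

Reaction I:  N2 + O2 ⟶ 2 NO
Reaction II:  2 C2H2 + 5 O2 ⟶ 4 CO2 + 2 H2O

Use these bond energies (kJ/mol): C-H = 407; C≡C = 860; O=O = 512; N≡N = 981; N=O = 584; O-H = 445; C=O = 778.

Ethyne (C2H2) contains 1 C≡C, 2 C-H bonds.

Reaction I:
  Bonds broken (reactants):
    N≡N: 1 × 981 = 981
    O=O: 1 × 512 = 512
    Σ(broken) = 1493 kJ
  Bonds formed (products):
    N=O: 2 × 584 = 1168
    Σ(formed) = 1168 kJ
  ΔH_I = 1493 − 1168 = +325 kJ
Reaction II:
  Bonds broken (reactants):
    C≡C: 2 × 860 = 1720
    C-H: 4 × 407 = 1628
    O=O: 5 × 512 = 2560
    Σ(broken) = 5908 kJ
  Bonds formed (products):
    C=O: 8 × 778 = 6224
    O-H: 4 × 445 = 1780
    Σ(formed) = 8004 kJ
  ΔH_II = 5908 − 8004 = −2096 kJ
ΔH_I − ΔH_II = +2421 kJ, so reaction II has the more negative ΔH; |ΔH_I − ΔH_II| = 2421 kJ.

Reaction II, by 2421 kJ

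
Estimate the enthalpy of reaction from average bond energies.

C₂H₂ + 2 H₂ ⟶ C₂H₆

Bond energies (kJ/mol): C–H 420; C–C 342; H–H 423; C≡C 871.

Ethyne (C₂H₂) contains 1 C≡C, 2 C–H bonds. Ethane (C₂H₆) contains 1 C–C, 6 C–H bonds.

Bonds broken (reactants):
  C≡C: 1 × 871 = 871
  C–H: 2 × 420 = 840
  H–H: 2 × 423 = 846
  Σ(broken) = 2557 kJ
Bonds formed (products):
  C–C: 1 × 342 = 342
  C–H: 6 × 420 = 2520
  Σ(formed) = 2862 kJ
ΔH = Σ(broken) − Σ(formed) = 2557 − 2862 = −305 kJ

ΔH ≈ −305 kJ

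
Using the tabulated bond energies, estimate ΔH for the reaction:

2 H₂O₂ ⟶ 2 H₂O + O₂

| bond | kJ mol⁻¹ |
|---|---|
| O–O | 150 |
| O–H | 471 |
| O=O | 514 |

ΔH ≈ −214 kJ

Bonds broken (reactants):
  O–H: 4 × 471 = 1884
  O–O: 2 × 150 = 300
  Σ(broken) = 2184 kJ
Bonds formed (products):
  O–H: 4 × 471 = 1884
  O=O: 1 × 514 = 514
  Σ(formed) = 2398 kJ
ΔH = Σ(broken) − Σ(formed) = 2184 − 2398 = −214 kJ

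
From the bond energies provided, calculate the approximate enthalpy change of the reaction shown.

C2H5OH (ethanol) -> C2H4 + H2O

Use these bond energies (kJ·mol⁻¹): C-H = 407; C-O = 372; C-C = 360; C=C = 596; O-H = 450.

Bonds broken (reactants):
  C-C: 1 × 360 = 360
  C-H: 5 × 407 = 2035
  C-O: 1 × 372 = 372
  O-H: 1 × 450 = 450
  Σ(broken) = 3217 kJ
Bonds formed (products):
  C-H: 4 × 407 = 1628
  C=C: 1 × 596 = 596
  O-H: 2 × 450 = 900
  Σ(formed) = 3124 kJ
ΔH = Σ(broken) − Σ(formed) = 3217 − 3124 = +93 kJ

ΔH ≈ +93 kJ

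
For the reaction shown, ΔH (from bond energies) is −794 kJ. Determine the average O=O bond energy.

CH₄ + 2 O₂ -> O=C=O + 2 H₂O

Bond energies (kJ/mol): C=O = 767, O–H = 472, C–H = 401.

Let D be the O=O bond energy.
Σ(broken) = 4×401 + 2×D = 1604 + 2D
Σ(formed) = 2×767 + 4×472 = 3422
ΔH = Σ(broken) − Σ(formed) = (1604 + 2D) − (3422) = −1818 + 2D
Setting this equal to −794 kJ gives 2D = 1024, so D = 512 kJ/mol.

D(O=O) ≈ 512 kJ/mol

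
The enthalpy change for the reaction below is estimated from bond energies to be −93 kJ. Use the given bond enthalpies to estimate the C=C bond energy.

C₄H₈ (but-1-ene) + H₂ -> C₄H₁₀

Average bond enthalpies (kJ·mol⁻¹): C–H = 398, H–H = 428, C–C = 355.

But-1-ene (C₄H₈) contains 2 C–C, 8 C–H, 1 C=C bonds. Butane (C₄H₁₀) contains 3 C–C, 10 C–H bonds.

Let D be the C=C bond energy.
Σ(broken) = 2×355 + 8×398 + 1×D + 1×428 = 4322 + D
Σ(formed) = 3×355 + 10×398 = 5045
ΔH = Σ(broken) − Σ(formed) = (4322 + D) − (5045) = −723 + D
Setting this equal to −93 kJ gives D = 630 kJ/mol.

D(C=C) ≈ 630 kJ/mol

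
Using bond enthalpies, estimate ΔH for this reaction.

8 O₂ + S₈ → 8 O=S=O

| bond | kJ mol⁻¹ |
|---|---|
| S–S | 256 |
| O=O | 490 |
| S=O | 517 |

Bonds broken (reactants):
  O=O: 8 × 490 = 3920
  S–S: 8 × 256 = 2048
  Σ(broken) = 5968 kJ
Bonds formed (products):
  S=O: 16 × 517 = 8272
  Σ(formed) = 8272 kJ
ΔH = Σ(broken) − Σ(formed) = 5968 − 8272 = −2304 kJ

ΔH ≈ −2304 kJ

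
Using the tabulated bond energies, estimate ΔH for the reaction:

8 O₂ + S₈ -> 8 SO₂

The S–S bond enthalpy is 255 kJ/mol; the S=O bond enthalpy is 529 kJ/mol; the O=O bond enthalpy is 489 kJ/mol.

ΔH ≈ −2512 kJ

Bonds broken (reactants):
  O=O: 8 × 489 = 3912
  S–S: 8 × 255 = 2040
  Σ(broken) = 5952 kJ
Bonds formed (products):
  S=O: 16 × 529 = 8464
  Σ(formed) = 8464 kJ
ΔH = Σ(broken) − Σ(formed) = 5952 − 8464 = −2512 kJ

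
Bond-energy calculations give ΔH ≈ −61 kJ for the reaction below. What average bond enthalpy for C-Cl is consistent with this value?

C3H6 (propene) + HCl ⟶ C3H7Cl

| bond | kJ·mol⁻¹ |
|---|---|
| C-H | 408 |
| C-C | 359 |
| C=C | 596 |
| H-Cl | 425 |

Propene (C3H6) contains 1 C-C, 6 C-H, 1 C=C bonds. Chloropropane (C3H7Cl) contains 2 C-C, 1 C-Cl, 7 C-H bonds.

Let D be the C-Cl bond energy.
Σ(broken) = 1×359 + 6×408 + 1×596 + 1×425 = 3828
Σ(formed) = 2×359 + 1×D + 7×408 = 3574 + D
ΔH = Σ(broken) − Σ(formed) = (3828) − (3574 + D) = +254 − D
Setting this equal to −61 kJ gives D = 315 kJ/mol.

D(C-Cl) ≈ 315 kJ/mol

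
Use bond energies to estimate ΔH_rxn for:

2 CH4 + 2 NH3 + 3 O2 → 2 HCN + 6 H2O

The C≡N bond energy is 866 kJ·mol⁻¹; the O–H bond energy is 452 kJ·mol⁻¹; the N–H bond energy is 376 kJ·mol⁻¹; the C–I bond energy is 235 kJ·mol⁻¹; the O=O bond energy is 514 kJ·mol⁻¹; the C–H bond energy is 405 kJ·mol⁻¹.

ΔH ≈ −928 kJ

Bonds broken (reactants):
  C–H: 8 × 405 = 3240
  N–H: 6 × 376 = 2256
  O=O: 3 × 514 = 1542
  Σ(broken) = 7038 kJ
Bonds formed (products):
  C≡N: 2 × 866 = 1732
  C–H: 2 × 405 = 810
  O–H: 12 × 452 = 5424
  Σ(formed) = 7966 kJ
ΔH = Σ(broken) − Σ(formed) = 7038 − 7966 = −928 kJ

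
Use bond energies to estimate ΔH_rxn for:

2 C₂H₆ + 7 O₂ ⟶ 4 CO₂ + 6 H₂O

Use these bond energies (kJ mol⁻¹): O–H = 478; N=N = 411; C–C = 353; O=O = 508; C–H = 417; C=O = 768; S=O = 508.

Bonds broken (reactants):
  C–C: 2 × 353 = 706
  C–H: 12 × 417 = 5004
  O=O: 7 × 508 = 3556
  Σ(broken) = 9266 kJ
Bonds formed (products):
  C=O: 8 × 768 = 6144
  O–H: 12 × 478 = 5736
  Σ(formed) = 11880 kJ
ΔH = Σ(broken) − Σ(formed) = 9266 − 11880 = −2614 kJ

ΔH ≈ −2614 kJ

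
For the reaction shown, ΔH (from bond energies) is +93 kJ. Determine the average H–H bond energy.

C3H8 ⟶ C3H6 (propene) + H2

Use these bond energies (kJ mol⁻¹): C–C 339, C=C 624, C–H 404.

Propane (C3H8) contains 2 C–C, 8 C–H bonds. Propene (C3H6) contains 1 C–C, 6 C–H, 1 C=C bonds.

D(H–H) ≈ 430 kJ/mol

Let D be the H–H bond energy.
Σ(broken) = 2×339 + 8×404 = 3910
Σ(formed) = 1×339 + 6×404 + 1×624 + 1×D = 3387 + D
ΔH = Σ(broken) − Σ(formed) = (3910) − (3387 + D) = +523 − D
Setting this equal to +93 kJ gives D = 430 kJ/mol.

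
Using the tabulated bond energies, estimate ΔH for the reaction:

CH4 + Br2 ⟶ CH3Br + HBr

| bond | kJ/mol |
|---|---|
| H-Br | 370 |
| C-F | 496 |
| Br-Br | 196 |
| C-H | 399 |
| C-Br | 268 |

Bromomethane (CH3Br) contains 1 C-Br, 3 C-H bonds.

ΔH ≈ −43 kJ

Bonds broken (reactants):
  Br-Br: 1 × 196 = 196
  C-H: 4 × 399 = 1596
  Σ(broken) = 1792 kJ
Bonds formed (products):
  C-Br: 1 × 268 = 268
  C-H: 3 × 399 = 1197
  H-Br: 1 × 370 = 370
  Σ(formed) = 1835 kJ
ΔH = Σ(broken) − Σ(formed) = 1792 − 1835 = −43 kJ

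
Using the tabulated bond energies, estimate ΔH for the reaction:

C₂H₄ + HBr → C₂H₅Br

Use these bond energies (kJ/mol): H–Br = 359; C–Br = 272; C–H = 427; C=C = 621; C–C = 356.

Bonds broken (reactants):
  C–H: 4 × 427 = 1708
  C=C: 1 × 621 = 621
  H–Br: 1 × 359 = 359
  Σ(broken) = 2688 kJ
Bonds formed (products):
  C–Br: 1 × 272 = 272
  C–C: 1 × 356 = 356
  C–H: 5 × 427 = 2135
  Σ(formed) = 2763 kJ
ΔH = Σ(broken) − Σ(formed) = 2688 − 2763 = −75 kJ

ΔH ≈ −75 kJ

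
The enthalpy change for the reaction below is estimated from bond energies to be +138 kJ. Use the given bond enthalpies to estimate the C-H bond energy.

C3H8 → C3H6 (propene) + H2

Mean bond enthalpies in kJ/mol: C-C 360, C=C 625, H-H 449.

Let D be the C-H bond energy.
Σ(broken) = 2×360 + 8×D = 720 + 8D
Σ(formed) = 1×360 + 6×D + 1×625 + 1×449 = 1434 + 6D
ΔH = Σ(broken) − Σ(formed) = (720 + 8D) − (1434 + 6D) = −714 + 2D
Setting this equal to +138 kJ gives 2D = 852, so D = 426 kJ/mol.

D(C-H) ≈ 426 kJ/mol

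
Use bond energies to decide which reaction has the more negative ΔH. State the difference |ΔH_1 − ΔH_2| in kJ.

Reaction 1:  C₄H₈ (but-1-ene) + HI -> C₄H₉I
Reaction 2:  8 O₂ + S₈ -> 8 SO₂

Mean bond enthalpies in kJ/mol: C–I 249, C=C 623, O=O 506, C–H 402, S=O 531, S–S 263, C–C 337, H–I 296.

Reaction 2, by 2275 kJ

Reaction 1:
  Bonds broken (reactants):
    C–C: 2 × 337 = 674
    C–H: 8 × 402 = 3216
    C=C: 1 × 623 = 623
    H–I: 1 × 296 = 296
    Σ(broken) = 4809 kJ
  Bonds formed (products):
    C–C: 3 × 337 = 1011
    C–H: 9 × 402 = 3618
    C–I: 1 × 249 = 249
    Σ(formed) = 4878 kJ
  ΔH_1 = 4809 − 4878 = −69 kJ
Reaction 2:
  Bonds broken (reactants):
    O=O: 8 × 506 = 4048
    S–S: 8 × 263 = 2104
    Σ(broken) = 6152 kJ
  Bonds formed (products):
    S=O: 16 × 531 = 8496
    Σ(formed) = 8496 kJ
  ΔH_2 = 6152 − 8496 = −2344 kJ
ΔH_1 − ΔH_2 = +2275 kJ, so reaction 2 has the more negative ΔH; |ΔH_1 − ΔH_2| = 2275 kJ.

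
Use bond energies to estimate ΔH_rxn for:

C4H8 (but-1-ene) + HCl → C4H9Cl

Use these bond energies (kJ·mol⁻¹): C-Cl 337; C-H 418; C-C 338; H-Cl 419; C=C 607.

ΔH ≈ −67 kJ

Bonds broken (reactants):
  C-C: 2 × 338 = 676
  C-H: 8 × 418 = 3344
  C=C: 1 × 607 = 607
  H-Cl: 1 × 419 = 419
  Σ(broken) = 5046 kJ
Bonds formed (products):
  C-C: 3 × 338 = 1014
  C-Cl: 1 × 337 = 337
  C-H: 9 × 418 = 3762
  Σ(formed) = 5113 kJ
ΔH = Σ(broken) − Σ(formed) = 5046 − 5113 = −67 kJ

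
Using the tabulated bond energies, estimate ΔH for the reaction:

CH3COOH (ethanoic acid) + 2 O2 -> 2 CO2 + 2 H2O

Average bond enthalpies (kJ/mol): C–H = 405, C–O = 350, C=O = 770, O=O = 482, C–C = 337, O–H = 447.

ΔH ≈ −785 kJ

Bonds broken (reactants):
  C–C: 1 × 337 = 337
  C–H: 3 × 405 = 1215
  C–O: 1 × 350 = 350
  C=O: 1 × 770 = 770
  O–H: 1 × 447 = 447
  O=O: 2 × 482 = 964
  Σ(broken) = 4083 kJ
Bonds formed (products):
  C=O: 4 × 770 = 3080
  O–H: 4 × 447 = 1788
  Σ(formed) = 4868 kJ
ΔH = Σ(broken) − Σ(formed) = 4083 − 4868 = −785 kJ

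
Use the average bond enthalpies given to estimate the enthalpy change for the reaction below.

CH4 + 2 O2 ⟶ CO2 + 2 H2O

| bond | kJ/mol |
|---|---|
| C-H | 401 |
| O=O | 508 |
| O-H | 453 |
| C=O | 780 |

Bonds broken (reactants):
  C-H: 4 × 401 = 1604
  O=O: 2 × 508 = 1016
  Σ(broken) = 2620 kJ
Bonds formed (products):
  C=O: 2 × 780 = 1560
  O-H: 4 × 453 = 1812
  Σ(formed) = 3372 kJ
ΔH = Σ(broken) − Σ(formed) = 2620 − 3372 = −752 kJ

ΔH ≈ −752 kJ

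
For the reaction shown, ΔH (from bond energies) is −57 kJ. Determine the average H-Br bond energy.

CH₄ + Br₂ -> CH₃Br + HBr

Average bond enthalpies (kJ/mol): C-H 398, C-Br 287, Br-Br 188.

Let D be the H-Br bond energy.
Σ(broken) = 1×188 + 4×398 = 1780
Σ(formed) = 1×287 + 3×398 + 1×D = 1481 + D
ΔH = Σ(broken) − Σ(formed) = (1780) − (1481 + D) = +299 − D
Setting this equal to −57 kJ gives D = 356 kJ/mol.

D(H-Br) ≈ 356 kJ/mol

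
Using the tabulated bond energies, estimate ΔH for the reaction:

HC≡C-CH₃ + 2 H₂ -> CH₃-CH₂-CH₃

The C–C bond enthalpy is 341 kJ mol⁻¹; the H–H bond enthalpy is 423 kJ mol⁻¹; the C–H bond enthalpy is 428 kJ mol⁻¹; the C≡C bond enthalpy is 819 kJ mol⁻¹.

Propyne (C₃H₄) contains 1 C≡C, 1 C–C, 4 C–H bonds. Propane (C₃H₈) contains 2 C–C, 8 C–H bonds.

Bonds broken (reactants):
  C≡C: 1 × 819 = 819
  C–C: 1 × 341 = 341
  C–H: 4 × 428 = 1712
  H–H: 2 × 423 = 846
  Σ(broken) = 3718 kJ
Bonds formed (products):
  C–C: 2 × 341 = 682
  C–H: 8 × 428 = 3424
  Σ(formed) = 4106 kJ
ΔH = Σ(broken) − Σ(formed) = 3718 − 4106 = −388 kJ

ΔH ≈ −388 kJ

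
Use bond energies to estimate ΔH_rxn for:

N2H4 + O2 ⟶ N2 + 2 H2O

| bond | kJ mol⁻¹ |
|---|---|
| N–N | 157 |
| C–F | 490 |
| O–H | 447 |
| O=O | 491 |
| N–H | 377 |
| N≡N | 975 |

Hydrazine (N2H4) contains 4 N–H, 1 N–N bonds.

Bonds broken (reactants):
  N–H: 4 × 377 = 1508
  N–N: 1 × 157 = 157
  O=O: 1 × 491 = 491
  Σ(broken) = 2156 kJ
Bonds formed (products):
  N≡N: 1 × 975 = 975
  O–H: 4 × 447 = 1788
  Σ(formed) = 2763 kJ
ΔH = Σ(broken) − Σ(formed) = 2156 − 2763 = −607 kJ

ΔH ≈ −607 kJ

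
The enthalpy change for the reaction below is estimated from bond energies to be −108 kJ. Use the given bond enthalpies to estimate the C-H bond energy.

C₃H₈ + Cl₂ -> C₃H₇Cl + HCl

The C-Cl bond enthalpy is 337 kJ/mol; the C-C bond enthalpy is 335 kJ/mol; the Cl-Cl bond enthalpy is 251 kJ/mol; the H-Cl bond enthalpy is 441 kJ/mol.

Let D be the C-H bond energy.
Σ(broken) = 2×335 + 8×D + 1×251 = 921 + 8D
Σ(formed) = 2×335 + 1×337 + 7×D + 1×441 = 1448 + 7D
ΔH = Σ(broken) − Σ(formed) = (921 + 8D) − (1448 + 7D) = −527 + D
Setting this equal to −108 kJ gives D = 419 kJ/mol.

D(C-H) ≈ 419 kJ/mol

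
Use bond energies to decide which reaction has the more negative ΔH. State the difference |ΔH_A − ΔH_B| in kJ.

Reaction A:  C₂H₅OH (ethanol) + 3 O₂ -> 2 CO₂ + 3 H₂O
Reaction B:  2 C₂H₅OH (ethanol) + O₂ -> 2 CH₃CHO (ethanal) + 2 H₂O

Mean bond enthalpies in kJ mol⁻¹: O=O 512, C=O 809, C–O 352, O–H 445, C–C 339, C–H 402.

Reaction A:
  Bonds broken (reactants):
    C–C: 1 × 339 = 339
    C–H: 5 × 402 = 2010
    C–O: 1 × 352 = 352
    O–H: 1 × 445 = 445
    O=O: 3 × 512 = 1536
    Σ(broken) = 4682 kJ
  Bonds formed (products):
    C=O: 4 × 809 = 3236
    O–H: 6 × 445 = 2670
    Σ(formed) = 5906 kJ
  ΔH_A = 4682 − 5906 = −1224 kJ
Reaction B:
  Bonds broken (reactants):
    C–C: 2 × 339 = 678
    C–H: 10 × 402 = 4020
    C–O: 2 × 352 = 704
    O–H: 2 × 445 = 890
    O=O: 1 × 512 = 512
    Σ(broken) = 6804 kJ
  Bonds formed (products):
    C–C: 2 × 339 = 678
    C–H: 8 × 402 = 3216
    C=O: 2 × 809 = 1618
    O–H: 4 × 445 = 1780
    Σ(formed) = 7292 kJ
  ΔH_B = 6804 − 7292 = −488 kJ
ΔH_A − ΔH_B = −736 kJ, so reaction A has the more negative ΔH; |ΔH_A − ΔH_B| = 736 kJ.

Reaction A, by 736 kJ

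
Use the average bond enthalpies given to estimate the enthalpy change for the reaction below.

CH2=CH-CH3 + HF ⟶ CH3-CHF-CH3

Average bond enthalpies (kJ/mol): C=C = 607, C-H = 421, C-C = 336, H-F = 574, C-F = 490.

ΔH ≈ −66 kJ

Bonds broken (reactants):
  C-C: 1 × 336 = 336
  C-H: 6 × 421 = 2526
  C=C: 1 × 607 = 607
  H-F: 1 × 574 = 574
  Σ(broken) = 4043 kJ
Bonds formed (products):
  C-C: 2 × 336 = 672
  C-F: 1 × 490 = 490
  C-H: 7 × 421 = 2947
  Σ(formed) = 4109 kJ
ΔH = Σ(broken) − Σ(formed) = 4043 − 4109 = −66 kJ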